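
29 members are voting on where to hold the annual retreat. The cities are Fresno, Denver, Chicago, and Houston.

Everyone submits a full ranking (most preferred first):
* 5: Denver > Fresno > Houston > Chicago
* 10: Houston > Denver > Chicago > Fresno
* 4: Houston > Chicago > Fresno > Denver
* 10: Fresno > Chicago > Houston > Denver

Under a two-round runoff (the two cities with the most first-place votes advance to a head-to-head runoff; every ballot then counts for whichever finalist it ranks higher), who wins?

Fresno

Round 1 first-place votes: Fresno 10, Denver 5, Chicago 0, Houston 14. Houston and Fresno advance.
Runoff: Houston is ranked above Fresno on 14 ballots, Fresno above Houston on 15.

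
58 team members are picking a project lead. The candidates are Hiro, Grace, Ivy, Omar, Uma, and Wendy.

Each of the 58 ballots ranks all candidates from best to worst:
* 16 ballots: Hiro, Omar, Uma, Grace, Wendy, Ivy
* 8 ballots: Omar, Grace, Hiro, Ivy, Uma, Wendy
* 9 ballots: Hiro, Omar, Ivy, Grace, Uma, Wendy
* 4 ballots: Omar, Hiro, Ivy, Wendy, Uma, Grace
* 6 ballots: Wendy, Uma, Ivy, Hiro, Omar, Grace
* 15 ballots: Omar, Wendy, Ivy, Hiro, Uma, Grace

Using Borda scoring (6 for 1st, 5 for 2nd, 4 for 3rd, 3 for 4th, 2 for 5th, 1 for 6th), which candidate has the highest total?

Hiro: 16×6 + 8×4 + 9×6 + 4×5 + 6×3 + 15×3 = 265
Grace: 16×3 + 8×5 + 9×3 + 4×1 + 6×1 + 15×1 = 140
Ivy: 16×1 + 8×3 + 9×4 + 4×4 + 6×4 + 15×4 = 176
Omar: 16×5 + 8×6 + 9×5 + 4×6 + 6×2 + 15×6 = 299
Uma: 16×4 + 8×2 + 9×2 + 4×2 + 6×5 + 15×2 = 166
Wendy: 16×2 + 8×1 + 9×1 + 4×3 + 6×6 + 15×5 = 172

Omar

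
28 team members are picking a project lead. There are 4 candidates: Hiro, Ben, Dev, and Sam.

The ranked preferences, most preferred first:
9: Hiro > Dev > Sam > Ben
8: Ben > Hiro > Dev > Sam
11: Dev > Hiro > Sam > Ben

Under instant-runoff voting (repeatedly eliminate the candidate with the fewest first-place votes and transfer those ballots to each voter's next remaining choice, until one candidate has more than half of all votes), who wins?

Hiro

Round 1: Hiro 9, Ben 8, Dev 11, Sam 0. Sam eliminated.
Round 2: Hiro 9, Ben 8, Dev 11. Ben eliminated.
Round 3: Hiro 17, Dev 11. Hiro has a majority (≥15).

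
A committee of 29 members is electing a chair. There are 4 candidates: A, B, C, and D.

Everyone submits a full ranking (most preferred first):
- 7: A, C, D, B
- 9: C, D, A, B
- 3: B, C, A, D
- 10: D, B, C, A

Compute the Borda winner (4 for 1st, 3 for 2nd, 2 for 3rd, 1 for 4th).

C

A: 7×4 + 9×2 + 3×2 + 10×1 = 62
B: 7×1 + 9×1 + 3×4 + 10×3 = 58
C: 7×3 + 9×4 + 3×3 + 10×2 = 86
D: 7×2 + 9×3 + 3×1 + 10×4 = 84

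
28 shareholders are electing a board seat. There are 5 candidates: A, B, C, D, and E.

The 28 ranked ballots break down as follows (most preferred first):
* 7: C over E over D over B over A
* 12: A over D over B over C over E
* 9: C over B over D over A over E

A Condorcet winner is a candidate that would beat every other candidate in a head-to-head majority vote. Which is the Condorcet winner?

C vs A: 16–12
C vs B: 16–12
C vs D: 16–12
C vs E: 28–0
C beats every other candidate.

C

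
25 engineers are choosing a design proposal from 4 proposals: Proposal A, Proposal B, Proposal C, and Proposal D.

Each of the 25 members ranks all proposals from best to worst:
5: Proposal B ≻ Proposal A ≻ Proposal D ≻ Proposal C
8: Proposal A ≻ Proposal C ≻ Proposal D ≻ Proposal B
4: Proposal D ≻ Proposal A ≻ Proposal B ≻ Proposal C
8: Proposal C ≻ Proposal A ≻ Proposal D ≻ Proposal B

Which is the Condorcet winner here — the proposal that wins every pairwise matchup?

Proposal A vs Proposal B: 20–5
Proposal A vs Proposal C: 17–8
Proposal A vs Proposal D: 21–4
Proposal A beats every other proposal.

Proposal A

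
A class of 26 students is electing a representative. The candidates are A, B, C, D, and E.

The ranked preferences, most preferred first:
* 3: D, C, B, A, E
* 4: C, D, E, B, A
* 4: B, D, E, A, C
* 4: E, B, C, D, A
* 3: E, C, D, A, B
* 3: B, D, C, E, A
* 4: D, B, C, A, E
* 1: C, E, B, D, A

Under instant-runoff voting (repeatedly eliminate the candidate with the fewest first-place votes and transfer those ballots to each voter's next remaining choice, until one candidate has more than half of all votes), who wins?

D

Round 1: A 0, B 7, C 5, D 7, E 7. A eliminated.
Round 2: B 7, C 5, D 7, E 7. C eliminated.
Round 3: B 7, D 11, E 8. B eliminated.
Round 4: D 18, E 8. D has a majority (≥14).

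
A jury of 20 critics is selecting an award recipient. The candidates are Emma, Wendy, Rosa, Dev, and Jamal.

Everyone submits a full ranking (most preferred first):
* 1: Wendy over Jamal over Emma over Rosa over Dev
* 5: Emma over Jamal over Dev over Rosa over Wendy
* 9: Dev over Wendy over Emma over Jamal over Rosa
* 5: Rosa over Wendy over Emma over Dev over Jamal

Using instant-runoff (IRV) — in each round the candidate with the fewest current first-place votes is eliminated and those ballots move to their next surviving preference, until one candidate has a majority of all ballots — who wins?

Round 1: Emma 5, Wendy 1, Rosa 5, Dev 9, Jamal 0. Jamal eliminated.
Round 2: Emma 5, Wendy 1, Rosa 5, Dev 9. Wendy eliminated.
Round 3: Emma 6, Rosa 5, Dev 9. Rosa eliminated.
Round 4: Emma 11, Dev 9. Emma has a majority (≥11).

Emma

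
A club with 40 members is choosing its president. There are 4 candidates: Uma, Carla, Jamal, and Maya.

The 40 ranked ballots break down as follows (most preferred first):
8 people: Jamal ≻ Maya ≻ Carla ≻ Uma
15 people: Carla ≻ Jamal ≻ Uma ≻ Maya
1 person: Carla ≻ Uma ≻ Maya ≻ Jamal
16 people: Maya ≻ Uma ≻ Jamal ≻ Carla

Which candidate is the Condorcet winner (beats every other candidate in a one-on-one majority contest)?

Jamal

Jamal vs Uma: 23–17
Jamal vs Carla: 24–16
Jamal vs Maya: 23–17
Jamal beats every other candidate.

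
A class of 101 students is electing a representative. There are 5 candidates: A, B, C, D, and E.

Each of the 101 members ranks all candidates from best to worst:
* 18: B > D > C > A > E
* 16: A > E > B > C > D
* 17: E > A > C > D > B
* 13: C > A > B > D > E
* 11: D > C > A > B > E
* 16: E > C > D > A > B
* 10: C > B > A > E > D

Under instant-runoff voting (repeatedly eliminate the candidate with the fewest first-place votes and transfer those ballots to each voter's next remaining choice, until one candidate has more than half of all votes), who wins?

C

Round 1: A 16, B 18, C 23, D 11, E 33. D eliminated.
Round 2: A 16, B 18, C 34, E 33. A eliminated.
Round 3: B 18, C 34, E 49. B eliminated.
Round 4: C 52, E 49. C has a majority (≥51).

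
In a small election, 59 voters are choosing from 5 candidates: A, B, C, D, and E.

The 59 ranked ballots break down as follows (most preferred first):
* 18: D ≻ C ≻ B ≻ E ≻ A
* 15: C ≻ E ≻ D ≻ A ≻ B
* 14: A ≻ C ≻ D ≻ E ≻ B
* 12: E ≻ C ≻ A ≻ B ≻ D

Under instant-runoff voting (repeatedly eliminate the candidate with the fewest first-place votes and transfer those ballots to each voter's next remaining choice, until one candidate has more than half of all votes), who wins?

Round 1: A 14, B 0, C 15, D 18, E 12. B eliminated.
Round 2: A 14, C 15, D 18, E 12. E eliminated.
Round 3: A 14, C 27, D 18. A eliminated.
Round 4: C 41, D 18. C has a majority (≥30).

C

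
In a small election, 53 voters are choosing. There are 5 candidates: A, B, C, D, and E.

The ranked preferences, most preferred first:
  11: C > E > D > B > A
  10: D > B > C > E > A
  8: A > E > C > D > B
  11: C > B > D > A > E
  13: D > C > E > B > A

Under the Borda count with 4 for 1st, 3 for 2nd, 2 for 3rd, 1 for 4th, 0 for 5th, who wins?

A: 11×0 + 10×0 + 8×4 + 11×1 + 13×0 = 43
B: 11×1 + 10×3 + 8×0 + 11×3 + 13×1 = 87
C: 11×4 + 10×2 + 8×2 + 11×4 + 13×3 = 163
D: 11×2 + 10×4 + 8×1 + 11×2 + 13×4 = 144
E: 11×3 + 10×1 + 8×3 + 11×0 + 13×2 = 93

C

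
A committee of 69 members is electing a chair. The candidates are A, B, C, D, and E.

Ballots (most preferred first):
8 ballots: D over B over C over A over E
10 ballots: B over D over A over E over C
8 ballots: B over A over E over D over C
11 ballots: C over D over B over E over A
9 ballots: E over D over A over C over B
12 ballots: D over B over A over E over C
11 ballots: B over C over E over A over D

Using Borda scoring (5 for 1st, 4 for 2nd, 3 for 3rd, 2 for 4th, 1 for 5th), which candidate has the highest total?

B

A: 8×2 + 10×3 + 8×4 + 11×1 + 9×3 + 12×3 + 11×2 = 174
B: 8×4 + 10×5 + 8×5 + 11×3 + 9×1 + 12×4 + 11×5 = 267
C: 8×3 + 10×1 + 8×1 + 11×5 + 9×2 + 12×1 + 11×4 = 171
D: 8×5 + 10×4 + 8×2 + 11×4 + 9×4 + 12×5 + 11×1 = 247
E: 8×1 + 10×2 + 8×3 + 11×2 + 9×5 + 12×2 + 11×3 = 176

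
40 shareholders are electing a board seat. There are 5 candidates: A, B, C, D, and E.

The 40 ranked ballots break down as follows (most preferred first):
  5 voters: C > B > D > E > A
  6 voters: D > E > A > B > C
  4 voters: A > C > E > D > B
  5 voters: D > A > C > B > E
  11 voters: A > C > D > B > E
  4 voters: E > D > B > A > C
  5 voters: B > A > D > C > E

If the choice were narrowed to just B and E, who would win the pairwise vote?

B is ranked above E on 26 ballots; E above B on 14.

B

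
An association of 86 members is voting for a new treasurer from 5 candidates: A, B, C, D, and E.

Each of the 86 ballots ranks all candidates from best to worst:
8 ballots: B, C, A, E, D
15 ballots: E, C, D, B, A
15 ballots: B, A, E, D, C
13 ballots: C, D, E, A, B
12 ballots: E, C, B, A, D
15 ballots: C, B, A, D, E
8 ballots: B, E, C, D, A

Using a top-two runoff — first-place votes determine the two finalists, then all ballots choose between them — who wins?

C

Round 1 first-place votes: A 0, B 31, C 28, D 0, E 27. B and C advance.
Runoff: B is ranked above C on 31 ballots, C above B on 55.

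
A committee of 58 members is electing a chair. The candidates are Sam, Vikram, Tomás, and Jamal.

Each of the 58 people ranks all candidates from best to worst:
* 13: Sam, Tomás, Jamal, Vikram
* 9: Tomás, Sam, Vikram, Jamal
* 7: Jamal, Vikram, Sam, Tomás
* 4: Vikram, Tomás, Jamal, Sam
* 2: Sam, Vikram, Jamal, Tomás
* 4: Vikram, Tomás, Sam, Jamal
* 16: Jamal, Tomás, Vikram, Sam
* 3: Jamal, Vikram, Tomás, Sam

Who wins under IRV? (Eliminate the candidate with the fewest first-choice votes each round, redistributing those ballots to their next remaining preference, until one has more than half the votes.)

Tomás

Round 1: Sam 15, Vikram 8, Tomás 9, Jamal 26. Vikram eliminated.
Round 2: Sam 15, Tomás 17, Jamal 26. Sam eliminated.
Round 3: Tomás 30, Jamal 28. Tomás has a majority (≥30).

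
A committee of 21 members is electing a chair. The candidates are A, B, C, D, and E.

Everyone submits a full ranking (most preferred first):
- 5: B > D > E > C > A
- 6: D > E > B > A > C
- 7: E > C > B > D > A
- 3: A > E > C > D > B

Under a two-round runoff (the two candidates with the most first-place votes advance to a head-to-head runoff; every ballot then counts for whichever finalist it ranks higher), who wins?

Round 1 first-place votes: A 3, B 5, C 0, D 6, E 7. E and D advance.
Runoff: E is ranked above D on 10 ballots, D above E on 11.

D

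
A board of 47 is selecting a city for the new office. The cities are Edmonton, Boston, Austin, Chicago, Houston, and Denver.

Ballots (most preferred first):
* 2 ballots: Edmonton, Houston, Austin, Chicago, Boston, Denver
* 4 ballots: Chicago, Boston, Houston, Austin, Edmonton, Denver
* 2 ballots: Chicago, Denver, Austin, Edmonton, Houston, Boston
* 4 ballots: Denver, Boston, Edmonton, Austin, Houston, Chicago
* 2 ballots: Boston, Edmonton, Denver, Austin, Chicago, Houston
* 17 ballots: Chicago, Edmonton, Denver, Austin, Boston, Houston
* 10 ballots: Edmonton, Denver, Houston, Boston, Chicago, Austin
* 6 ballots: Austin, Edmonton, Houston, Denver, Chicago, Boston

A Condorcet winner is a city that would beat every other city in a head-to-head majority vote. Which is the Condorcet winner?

Edmonton

Edmonton vs Boston: 37–10
Edmonton vs Austin: 35–12
Edmonton vs Chicago: 24–23
Edmonton vs Houston: 43–4
Edmonton vs Denver: 41–6
Edmonton beats every other city.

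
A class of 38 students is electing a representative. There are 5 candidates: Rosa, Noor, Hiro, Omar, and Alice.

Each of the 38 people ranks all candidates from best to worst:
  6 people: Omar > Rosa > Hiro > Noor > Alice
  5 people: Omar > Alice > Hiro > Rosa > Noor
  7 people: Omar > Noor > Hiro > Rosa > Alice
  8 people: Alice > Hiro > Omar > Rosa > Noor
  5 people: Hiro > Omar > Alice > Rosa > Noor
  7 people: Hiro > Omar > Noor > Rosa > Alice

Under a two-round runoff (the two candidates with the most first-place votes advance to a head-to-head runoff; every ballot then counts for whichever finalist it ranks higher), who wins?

Round 1 first-place votes: Rosa 0, Noor 0, Hiro 12, Omar 18, Alice 8. Omar and Hiro advance.
Runoff: Omar is ranked above Hiro on 18 ballots, Hiro above Omar on 20.

Hiro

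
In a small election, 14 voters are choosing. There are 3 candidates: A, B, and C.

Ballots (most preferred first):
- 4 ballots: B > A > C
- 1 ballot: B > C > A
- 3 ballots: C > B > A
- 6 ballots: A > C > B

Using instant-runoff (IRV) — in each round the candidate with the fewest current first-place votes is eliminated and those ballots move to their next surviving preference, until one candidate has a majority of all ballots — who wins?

Round 1: A 6, B 5, C 3. C eliminated.
Round 2: A 6, B 8. B has a majority (≥8).

B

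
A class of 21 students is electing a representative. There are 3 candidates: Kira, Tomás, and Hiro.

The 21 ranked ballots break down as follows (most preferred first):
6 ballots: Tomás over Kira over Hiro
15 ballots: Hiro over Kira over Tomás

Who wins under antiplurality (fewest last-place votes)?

Kira

Last-place votes: Kira 0, Tomás 15, Hiro 6.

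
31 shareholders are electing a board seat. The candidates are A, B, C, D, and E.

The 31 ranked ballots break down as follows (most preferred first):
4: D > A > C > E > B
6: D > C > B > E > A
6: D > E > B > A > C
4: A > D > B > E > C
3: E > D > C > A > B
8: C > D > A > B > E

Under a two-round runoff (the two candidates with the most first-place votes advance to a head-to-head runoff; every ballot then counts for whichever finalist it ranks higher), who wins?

D

Round 1 first-place votes: A 4, B 0, C 8, D 16, E 3. D and C advance.
Runoff: D is ranked above C on 23 ballots, C above D on 8.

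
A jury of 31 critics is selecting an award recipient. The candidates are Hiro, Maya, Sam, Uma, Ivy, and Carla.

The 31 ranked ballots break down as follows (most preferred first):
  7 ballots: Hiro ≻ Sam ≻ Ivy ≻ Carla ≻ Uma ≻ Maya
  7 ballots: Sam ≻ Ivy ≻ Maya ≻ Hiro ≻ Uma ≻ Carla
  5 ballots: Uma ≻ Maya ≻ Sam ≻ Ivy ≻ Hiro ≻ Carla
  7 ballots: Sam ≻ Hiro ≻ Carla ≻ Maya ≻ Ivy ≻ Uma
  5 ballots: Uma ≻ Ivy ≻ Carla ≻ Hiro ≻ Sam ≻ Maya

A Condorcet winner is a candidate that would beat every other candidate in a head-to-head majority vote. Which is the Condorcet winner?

Sam vs Hiro: 19–12
Sam vs Maya: 26–5
Sam vs Uma: 21–10
Sam vs Ivy: 26–5
Sam vs Carla: 26–5
Sam beats every other candidate.

Sam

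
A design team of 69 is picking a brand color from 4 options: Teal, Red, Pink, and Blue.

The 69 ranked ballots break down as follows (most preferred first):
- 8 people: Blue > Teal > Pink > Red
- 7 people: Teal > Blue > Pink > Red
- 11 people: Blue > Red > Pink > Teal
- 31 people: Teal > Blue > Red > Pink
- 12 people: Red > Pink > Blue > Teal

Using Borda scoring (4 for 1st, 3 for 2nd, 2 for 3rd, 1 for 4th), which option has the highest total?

Teal: 8×3 + 7×4 + 11×1 + 31×4 + 12×1 = 199
Red: 8×1 + 7×1 + 11×3 + 31×2 + 12×4 = 158
Pink: 8×2 + 7×2 + 11×2 + 31×1 + 12×3 = 119
Blue: 8×4 + 7×3 + 11×4 + 31×3 + 12×2 = 214

Blue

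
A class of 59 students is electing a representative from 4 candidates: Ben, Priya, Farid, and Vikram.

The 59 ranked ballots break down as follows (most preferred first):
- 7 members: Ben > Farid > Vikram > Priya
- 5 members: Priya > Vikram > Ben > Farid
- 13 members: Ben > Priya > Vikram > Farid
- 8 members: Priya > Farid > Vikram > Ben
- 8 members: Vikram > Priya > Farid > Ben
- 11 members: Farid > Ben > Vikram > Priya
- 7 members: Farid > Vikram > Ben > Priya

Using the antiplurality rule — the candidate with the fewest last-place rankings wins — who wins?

Last-place votes: Ben 16, Priya 25, Farid 18, Vikram 0.

Vikram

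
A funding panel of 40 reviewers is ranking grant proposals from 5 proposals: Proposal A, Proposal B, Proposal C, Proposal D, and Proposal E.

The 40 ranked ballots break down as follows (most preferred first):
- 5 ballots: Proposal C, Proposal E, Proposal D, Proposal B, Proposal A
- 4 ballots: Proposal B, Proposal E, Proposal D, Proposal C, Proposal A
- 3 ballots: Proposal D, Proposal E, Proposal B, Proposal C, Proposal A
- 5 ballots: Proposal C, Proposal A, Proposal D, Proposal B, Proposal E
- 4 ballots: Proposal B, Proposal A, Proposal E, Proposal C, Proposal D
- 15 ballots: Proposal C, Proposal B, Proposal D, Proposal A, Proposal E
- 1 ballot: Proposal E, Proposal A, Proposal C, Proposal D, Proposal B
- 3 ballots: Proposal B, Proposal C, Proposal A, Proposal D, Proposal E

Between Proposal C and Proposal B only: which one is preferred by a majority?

Proposal C

Proposal C is ranked above Proposal B on 26 ballots; Proposal B above Proposal C on 14.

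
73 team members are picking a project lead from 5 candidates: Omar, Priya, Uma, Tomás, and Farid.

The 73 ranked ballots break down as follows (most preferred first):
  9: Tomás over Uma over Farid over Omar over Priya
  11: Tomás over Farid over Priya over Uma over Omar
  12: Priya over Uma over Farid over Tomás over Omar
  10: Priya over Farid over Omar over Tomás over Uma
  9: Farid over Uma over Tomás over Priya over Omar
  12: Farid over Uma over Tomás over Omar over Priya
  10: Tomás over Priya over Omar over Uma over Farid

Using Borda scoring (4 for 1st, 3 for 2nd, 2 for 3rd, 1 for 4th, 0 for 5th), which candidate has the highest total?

Omar: 9×1 + 11×0 + 12×0 + 10×2 + 9×0 + 12×1 + 10×2 = 61
Priya: 9×0 + 11×2 + 12×4 + 10×4 + 9×1 + 12×0 + 10×3 = 149
Uma: 9×3 + 11×1 + 12×3 + 10×0 + 9×3 + 12×3 + 10×1 = 147
Tomás: 9×4 + 11×4 + 12×1 + 10×1 + 9×2 + 12×2 + 10×4 = 184
Farid: 9×2 + 11×3 + 12×2 + 10×3 + 9×4 + 12×4 + 10×0 = 189

Farid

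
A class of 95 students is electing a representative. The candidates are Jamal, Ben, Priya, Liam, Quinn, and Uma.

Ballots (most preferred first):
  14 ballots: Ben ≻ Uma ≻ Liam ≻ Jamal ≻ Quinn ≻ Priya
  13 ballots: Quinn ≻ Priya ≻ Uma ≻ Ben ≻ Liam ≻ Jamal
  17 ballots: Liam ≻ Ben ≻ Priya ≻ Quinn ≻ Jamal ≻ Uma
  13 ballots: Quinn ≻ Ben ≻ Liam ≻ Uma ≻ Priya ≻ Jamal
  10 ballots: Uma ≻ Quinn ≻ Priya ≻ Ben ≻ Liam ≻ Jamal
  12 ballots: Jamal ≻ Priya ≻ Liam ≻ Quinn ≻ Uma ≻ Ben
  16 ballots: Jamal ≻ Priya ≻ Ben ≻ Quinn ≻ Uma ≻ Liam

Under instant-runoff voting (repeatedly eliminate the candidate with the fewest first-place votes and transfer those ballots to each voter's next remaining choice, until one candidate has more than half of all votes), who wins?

Round 1: Jamal 28, Ben 14, Priya 0, Liam 17, Quinn 26, Uma 10. Priya eliminated.
Round 2: Jamal 28, Ben 14, Liam 17, Quinn 26, Uma 10. Uma eliminated.
Round 3: Jamal 28, Ben 14, Liam 17, Quinn 36. Ben eliminated.
Round 4: Jamal 28, Liam 31, Quinn 36. Jamal eliminated.
Round 5: Liam 43, Quinn 52. Quinn has a majority (≥48).

Quinn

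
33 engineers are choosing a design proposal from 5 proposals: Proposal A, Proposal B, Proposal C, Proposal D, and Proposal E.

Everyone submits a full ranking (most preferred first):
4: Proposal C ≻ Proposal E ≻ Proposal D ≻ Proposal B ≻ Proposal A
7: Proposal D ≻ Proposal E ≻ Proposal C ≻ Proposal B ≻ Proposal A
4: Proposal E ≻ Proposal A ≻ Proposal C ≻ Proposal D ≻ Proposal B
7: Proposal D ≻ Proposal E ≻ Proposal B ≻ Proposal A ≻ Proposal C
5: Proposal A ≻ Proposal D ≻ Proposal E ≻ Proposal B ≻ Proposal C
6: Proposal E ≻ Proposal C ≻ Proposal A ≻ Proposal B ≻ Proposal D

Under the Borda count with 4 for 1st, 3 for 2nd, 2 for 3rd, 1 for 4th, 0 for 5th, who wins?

Proposal A: 4×0 + 7×0 + 4×3 + 7×1 + 5×4 + 6×2 = 51
Proposal B: 4×1 + 7×1 + 4×0 + 7×2 + 5×1 + 6×1 = 36
Proposal C: 4×4 + 7×2 + 4×2 + 7×0 + 5×0 + 6×3 = 56
Proposal D: 4×2 + 7×4 + 4×1 + 7×4 + 5×3 + 6×0 = 83
Proposal E: 4×3 + 7×3 + 4×4 + 7×3 + 5×2 + 6×4 = 104

Proposal E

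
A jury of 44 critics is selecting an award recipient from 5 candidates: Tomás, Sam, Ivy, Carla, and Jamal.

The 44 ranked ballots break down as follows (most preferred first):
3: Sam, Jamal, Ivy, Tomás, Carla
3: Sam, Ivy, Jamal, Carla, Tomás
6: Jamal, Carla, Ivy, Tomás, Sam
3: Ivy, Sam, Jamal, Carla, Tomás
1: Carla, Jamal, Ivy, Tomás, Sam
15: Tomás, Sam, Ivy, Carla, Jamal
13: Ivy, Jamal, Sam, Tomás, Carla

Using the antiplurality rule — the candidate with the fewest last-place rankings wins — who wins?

Ivy

Last-place votes: Tomás 6, Sam 7, Ivy 0, Carla 16, Jamal 15.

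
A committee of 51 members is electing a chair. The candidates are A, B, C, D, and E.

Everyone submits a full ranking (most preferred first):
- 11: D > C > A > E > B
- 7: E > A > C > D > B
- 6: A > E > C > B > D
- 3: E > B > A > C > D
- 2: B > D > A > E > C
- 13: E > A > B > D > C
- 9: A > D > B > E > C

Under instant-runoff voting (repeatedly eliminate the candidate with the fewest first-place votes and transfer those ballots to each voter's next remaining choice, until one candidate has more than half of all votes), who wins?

Round 1: A 15, B 2, C 0, D 11, E 23. C eliminated.
Round 2: A 15, B 2, D 11, E 23. B eliminated.
Round 3: A 15, D 13, E 23. D eliminated.
Round 4: A 28, E 23. A has a majority (≥26).

A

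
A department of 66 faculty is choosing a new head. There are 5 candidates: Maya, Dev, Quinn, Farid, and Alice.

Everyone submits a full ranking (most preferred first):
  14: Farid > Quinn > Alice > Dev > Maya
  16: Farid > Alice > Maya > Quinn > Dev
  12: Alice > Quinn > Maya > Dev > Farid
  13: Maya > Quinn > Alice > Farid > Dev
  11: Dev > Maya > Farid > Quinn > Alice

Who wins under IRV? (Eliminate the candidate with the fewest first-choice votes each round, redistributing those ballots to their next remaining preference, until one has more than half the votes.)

Round 1: Maya 13, Dev 11, Quinn 0, Farid 30, Alice 12. Quinn eliminated.
Round 2: Maya 13, Dev 11, Farid 30, Alice 12. Dev eliminated.
Round 3: Maya 24, Farid 30, Alice 12. Alice eliminated.
Round 4: Maya 36, Farid 30. Maya has a majority (≥34).

Maya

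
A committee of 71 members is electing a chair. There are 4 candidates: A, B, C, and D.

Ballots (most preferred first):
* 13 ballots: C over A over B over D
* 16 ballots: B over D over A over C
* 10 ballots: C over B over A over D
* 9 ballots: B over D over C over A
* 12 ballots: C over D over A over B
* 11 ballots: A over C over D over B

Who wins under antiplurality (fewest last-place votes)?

Last-place votes: A 9, B 23, C 16, D 23.

A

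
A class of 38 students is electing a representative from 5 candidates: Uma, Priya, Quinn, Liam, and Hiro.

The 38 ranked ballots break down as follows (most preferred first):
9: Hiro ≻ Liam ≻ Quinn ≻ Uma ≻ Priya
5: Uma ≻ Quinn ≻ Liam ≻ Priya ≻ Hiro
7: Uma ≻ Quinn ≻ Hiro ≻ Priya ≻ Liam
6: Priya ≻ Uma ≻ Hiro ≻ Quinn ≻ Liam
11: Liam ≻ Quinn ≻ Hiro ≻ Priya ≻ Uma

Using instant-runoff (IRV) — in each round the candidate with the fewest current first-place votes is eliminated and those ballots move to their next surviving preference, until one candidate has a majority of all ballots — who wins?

Round 1: Uma 12, Priya 6, Quinn 0, Liam 11, Hiro 9. Quinn eliminated.
Round 2: Uma 12, Priya 6, Liam 11, Hiro 9. Priya eliminated.
Round 3: Uma 18, Liam 11, Hiro 9. Hiro eliminated.
Round 4: Uma 18, Liam 20. Liam has a majority (≥20).

Liam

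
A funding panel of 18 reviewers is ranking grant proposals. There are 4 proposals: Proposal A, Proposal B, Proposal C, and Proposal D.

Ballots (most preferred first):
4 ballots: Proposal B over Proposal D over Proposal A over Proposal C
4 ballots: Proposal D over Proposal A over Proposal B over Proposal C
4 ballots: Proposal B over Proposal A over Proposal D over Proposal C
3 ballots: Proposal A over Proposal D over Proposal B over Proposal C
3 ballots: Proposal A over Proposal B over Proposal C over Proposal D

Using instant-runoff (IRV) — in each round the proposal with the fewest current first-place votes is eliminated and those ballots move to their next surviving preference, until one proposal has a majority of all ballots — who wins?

Round 1: Proposal A 6, Proposal B 8, Proposal C 0, Proposal D 4. Proposal C eliminated.
Round 2: Proposal A 6, Proposal B 8, Proposal D 4. Proposal D eliminated.
Round 3: Proposal A 10, Proposal B 8. Proposal A has a majority (≥10).

Proposal A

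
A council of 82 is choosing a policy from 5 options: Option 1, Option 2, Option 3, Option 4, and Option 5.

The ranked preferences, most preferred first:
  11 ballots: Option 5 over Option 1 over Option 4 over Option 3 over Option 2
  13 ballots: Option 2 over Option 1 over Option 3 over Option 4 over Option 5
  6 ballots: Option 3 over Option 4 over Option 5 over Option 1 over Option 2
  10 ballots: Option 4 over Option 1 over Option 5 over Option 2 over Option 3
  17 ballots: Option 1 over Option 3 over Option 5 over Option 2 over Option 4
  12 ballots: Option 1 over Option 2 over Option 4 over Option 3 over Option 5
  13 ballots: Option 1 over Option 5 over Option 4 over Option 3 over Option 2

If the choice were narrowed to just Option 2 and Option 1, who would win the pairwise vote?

Option 1

Option 2 is ranked above Option 1 on 13 ballots; Option 1 above Option 2 on 69.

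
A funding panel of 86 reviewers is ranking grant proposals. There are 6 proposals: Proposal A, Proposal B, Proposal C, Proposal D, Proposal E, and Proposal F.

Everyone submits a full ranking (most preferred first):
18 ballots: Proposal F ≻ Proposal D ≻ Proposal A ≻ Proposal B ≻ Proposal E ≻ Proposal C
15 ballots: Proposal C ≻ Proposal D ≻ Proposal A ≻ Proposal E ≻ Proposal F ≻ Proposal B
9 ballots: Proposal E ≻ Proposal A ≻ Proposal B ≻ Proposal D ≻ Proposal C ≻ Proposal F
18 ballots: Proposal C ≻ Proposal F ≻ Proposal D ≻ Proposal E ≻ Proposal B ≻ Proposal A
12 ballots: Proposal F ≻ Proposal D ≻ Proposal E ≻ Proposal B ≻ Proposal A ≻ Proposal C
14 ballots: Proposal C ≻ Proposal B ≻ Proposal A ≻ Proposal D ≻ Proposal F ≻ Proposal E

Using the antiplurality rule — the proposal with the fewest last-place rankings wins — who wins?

Proposal D

Last-place votes: Proposal A 18, Proposal B 15, Proposal C 30, Proposal D 0, Proposal E 14, Proposal F 9.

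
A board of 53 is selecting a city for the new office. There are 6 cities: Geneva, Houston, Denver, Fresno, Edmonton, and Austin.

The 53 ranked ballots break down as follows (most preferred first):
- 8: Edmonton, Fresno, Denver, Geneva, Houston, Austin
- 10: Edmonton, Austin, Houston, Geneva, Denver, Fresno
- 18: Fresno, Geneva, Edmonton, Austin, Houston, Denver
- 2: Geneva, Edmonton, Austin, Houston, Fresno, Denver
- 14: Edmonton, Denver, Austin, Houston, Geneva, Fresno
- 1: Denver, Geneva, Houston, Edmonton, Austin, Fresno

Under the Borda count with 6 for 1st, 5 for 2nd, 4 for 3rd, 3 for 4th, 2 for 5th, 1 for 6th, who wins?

Edmonton

Geneva: 8×3 + 10×3 + 18×5 + 2×6 + 14×2 + 1×5 = 189
Houston: 8×2 + 10×4 + 18×2 + 2×3 + 14×3 + 1×4 = 144
Denver: 8×4 + 10×2 + 18×1 + 2×1 + 14×5 + 1×6 = 148
Fresno: 8×5 + 10×1 + 18×6 + 2×2 + 14×1 + 1×1 = 177
Edmonton: 8×6 + 10×6 + 18×4 + 2×5 + 14×6 + 1×3 = 277
Austin: 8×1 + 10×5 + 18×3 + 2×4 + 14×4 + 1×2 = 178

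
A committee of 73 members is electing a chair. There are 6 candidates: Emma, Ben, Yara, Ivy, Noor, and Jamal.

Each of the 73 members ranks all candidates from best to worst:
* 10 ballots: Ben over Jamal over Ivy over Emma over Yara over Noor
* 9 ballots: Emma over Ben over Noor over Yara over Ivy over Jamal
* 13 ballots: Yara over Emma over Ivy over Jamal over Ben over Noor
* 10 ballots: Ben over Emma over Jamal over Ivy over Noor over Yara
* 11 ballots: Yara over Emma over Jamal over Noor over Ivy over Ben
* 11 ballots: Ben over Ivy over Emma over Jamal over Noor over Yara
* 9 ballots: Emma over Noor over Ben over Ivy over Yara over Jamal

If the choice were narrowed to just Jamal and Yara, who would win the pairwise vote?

Jamal is ranked above Yara on 31 ballots; Yara above Jamal on 42.

Yara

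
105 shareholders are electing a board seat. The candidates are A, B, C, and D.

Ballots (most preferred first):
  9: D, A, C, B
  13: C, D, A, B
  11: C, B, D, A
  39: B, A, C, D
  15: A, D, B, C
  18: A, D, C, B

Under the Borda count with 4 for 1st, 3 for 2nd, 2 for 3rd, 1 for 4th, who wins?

A: 9×3 + 13×2 + 11×1 + 39×3 + 15×4 + 18×4 = 313
B: 9×1 + 13×1 + 11×3 + 39×4 + 15×2 + 18×1 = 259
C: 9×2 + 13×4 + 11×4 + 39×2 + 15×1 + 18×2 = 243
D: 9×4 + 13×3 + 11×2 + 39×1 + 15×3 + 18×3 = 235

A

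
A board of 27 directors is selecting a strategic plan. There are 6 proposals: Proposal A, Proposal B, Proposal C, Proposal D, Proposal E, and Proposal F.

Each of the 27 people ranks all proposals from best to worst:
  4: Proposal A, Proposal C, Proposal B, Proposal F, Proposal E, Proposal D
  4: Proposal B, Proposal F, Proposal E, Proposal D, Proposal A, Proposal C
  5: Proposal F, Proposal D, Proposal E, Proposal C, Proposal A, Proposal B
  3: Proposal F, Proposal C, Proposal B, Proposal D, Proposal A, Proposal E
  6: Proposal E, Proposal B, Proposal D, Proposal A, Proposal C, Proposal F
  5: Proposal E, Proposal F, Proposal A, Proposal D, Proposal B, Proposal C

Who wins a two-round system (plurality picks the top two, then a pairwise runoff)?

Proposal F

Round 1 first-place votes: Proposal A 4, Proposal B 4, Proposal C 0, Proposal D 0, Proposal E 11, Proposal F 8. Proposal E and Proposal F advance.
Runoff: Proposal E is ranked above Proposal F on 11 ballots, Proposal F above Proposal E on 16.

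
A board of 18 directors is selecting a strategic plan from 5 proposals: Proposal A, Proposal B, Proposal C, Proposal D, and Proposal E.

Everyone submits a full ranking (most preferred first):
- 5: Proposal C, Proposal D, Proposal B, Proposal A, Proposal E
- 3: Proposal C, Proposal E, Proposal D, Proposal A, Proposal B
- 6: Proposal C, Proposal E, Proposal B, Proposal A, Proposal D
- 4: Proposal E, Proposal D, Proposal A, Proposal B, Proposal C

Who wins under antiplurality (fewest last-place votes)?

Proposal A

Last-place votes: Proposal A 0, Proposal B 3, Proposal C 4, Proposal D 6, Proposal E 5.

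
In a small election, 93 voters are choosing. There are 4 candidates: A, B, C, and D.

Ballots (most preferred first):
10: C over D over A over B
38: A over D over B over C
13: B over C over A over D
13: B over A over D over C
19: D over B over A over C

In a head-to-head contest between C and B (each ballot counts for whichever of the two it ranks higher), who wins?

B

C is ranked above B on 10 ballots; B above C on 83.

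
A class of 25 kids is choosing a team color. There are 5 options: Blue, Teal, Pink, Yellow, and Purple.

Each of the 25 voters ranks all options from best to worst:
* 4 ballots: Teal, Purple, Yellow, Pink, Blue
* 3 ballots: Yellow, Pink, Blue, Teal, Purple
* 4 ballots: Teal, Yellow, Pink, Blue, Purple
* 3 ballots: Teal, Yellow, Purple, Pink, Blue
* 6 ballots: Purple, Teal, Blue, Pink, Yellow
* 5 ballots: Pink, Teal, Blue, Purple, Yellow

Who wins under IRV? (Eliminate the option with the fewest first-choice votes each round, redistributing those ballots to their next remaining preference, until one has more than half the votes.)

Teal

Round 1: Blue 0, Teal 11, Pink 5, Yellow 3, Purple 6. Blue eliminated.
Round 2: Teal 11, Pink 5, Yellow 3, Purple 6. Yellow eliminated.
Round 3: Teal 11, Pink 8, Purple 6. Purple eliminated.
Round 4: Teal 17, Pink 8. Teal has a majority (≥13).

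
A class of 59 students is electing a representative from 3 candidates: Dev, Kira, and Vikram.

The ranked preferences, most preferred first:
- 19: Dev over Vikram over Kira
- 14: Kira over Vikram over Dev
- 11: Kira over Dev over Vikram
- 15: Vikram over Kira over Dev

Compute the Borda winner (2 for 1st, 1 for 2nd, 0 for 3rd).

Kira

Dev: 19×2 + 14×0 + 11×1 + 15×0 = 49
Kira: 19×0 + 14×2 + 11×2 + 15×1 = 65
Vikram: 19×1 + 14×1 + 11×0 + 15×2 = 63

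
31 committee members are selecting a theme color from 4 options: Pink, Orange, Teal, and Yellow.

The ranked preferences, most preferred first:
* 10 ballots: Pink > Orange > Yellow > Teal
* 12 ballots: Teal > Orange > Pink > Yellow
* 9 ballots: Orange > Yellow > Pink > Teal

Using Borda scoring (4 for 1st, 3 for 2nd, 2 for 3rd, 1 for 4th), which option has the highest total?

Orange

Pink: 10×4 + 12×2 + 9×2 = 82
Orange: 10×3 + 12×3 + 9×4 = 102
Teal: 10×1 + 12×4 + 9×1 = 67
Yellow: 10×2 + 12×1 + 9×3 = 59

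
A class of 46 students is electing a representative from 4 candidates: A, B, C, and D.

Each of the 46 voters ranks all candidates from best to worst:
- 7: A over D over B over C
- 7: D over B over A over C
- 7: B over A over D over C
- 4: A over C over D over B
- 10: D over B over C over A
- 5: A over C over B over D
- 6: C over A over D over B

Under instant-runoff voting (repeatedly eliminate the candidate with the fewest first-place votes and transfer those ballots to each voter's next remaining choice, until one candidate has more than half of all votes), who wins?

A

Round 1: A 16, B 7, C 6, D 17. C eliminated.
Round 2: A 22, B 7, D 17. B eliminated.
Round 3: A 29, D 17. A has a majority (≥24).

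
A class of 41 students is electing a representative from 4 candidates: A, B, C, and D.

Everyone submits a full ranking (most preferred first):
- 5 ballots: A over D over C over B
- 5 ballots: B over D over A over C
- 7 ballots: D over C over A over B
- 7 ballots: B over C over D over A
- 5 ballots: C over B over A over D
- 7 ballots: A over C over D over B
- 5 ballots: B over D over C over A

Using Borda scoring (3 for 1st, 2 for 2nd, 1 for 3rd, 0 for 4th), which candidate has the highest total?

A: 5×3 + 5×1 + 7×1 + 7×0 + 5×1 + 7×3 + 5×0 = 53
B: 5×0 + 5×3 + 7×0 + 7×3 + 5×2 + 7×0 + 5×3 = 61
C: 5×1 + 5×0 + 7×2 + 7×2 + 5×3 + 7×2 + 5×1 = 67
D: 5×2 + 5×2 + 7×3 + 7×1 + 5×0 + 7×1 + 5×2 = 65

C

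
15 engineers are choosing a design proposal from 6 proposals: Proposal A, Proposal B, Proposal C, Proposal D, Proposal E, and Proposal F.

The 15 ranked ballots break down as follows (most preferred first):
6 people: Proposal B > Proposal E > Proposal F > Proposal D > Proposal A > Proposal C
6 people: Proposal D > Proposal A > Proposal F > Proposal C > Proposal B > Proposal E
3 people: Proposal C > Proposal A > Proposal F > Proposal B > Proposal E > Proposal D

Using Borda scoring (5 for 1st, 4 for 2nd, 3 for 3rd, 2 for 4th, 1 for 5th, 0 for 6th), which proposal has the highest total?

Proposal A: 6×1 + 6×4 + 3×4 = 42
Proposal B: 6×5 + 6×1 + 3×2 = 42
Proposal C: 6×0 + 6×2 + 3×5 = 27
Proposal D: 6×2 + 6×5 + 3×0 = 42
Proposal E: 6×4 + 6×0 + 3×1 = 27
Proposal F: 6×3 + 6×3 + 3×3 = 45

Proposal F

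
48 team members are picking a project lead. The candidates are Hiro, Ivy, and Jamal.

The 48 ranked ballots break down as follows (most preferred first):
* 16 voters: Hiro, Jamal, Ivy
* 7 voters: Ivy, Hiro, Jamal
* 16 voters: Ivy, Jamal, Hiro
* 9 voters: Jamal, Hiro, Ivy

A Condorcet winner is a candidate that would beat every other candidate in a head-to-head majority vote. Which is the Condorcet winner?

Jamal vs Hiro: 25–23
Jamal vs Ivy: 25–23
Jamal beats every other candidate.

Jamal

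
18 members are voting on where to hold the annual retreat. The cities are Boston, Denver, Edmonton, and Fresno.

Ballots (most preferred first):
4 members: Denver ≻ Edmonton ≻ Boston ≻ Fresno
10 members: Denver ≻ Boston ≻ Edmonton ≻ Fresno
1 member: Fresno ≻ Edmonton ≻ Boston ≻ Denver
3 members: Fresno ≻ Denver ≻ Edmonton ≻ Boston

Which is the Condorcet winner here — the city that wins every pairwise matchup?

Denver

Denver vs Boston: 17–1
Denver vs Edmonton: 17–1
Denver vs Fresno: 14–4
Denver beats every other city.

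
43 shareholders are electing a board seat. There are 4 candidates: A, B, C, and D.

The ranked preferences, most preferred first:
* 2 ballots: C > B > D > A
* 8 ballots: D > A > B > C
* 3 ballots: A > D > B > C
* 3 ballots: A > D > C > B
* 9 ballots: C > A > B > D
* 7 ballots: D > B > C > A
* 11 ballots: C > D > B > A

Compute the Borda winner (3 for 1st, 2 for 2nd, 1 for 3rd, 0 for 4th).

D

A: 2×0 + 8×2 + 3×3 + 3×3 + 9×2 + 7×0 + 11×0 = 52
B: 2×2 + 8×1 + 3×1 + 3×0 + 9×1 + 7×2 + 11×1 = 49
C: 2×3 + 8×0 + 3×0 + 3×1 + 9×3 + 7×1 + 11×3 = 76
D: 2×1 + 8×3 + 3×2 + 3×2 + 9×0 + 7×3 + 11×2 = 81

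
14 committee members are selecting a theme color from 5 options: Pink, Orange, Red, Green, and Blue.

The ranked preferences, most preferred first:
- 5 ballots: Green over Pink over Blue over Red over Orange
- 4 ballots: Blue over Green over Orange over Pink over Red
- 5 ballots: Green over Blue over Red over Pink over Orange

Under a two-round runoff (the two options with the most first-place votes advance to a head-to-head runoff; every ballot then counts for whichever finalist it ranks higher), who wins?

Round 1 first-place votes: Pink 0, Orange 0, Red 0, Green 10, Blue 4. Green and Blue advance.
Runoff: Green is ranked above Blue on 10 ballots, Blue above Green on 4.

Green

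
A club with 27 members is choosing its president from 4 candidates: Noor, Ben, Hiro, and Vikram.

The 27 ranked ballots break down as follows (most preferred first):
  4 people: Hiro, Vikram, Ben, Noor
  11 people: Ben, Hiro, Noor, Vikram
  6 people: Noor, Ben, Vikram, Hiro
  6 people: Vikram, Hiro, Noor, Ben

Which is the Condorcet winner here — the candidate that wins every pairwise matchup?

Ben vs Noor: 15–12
Ben vs Hiro: 17–10
Ben vs Vikram: 17–10
Ben beats every other candidate.

Ben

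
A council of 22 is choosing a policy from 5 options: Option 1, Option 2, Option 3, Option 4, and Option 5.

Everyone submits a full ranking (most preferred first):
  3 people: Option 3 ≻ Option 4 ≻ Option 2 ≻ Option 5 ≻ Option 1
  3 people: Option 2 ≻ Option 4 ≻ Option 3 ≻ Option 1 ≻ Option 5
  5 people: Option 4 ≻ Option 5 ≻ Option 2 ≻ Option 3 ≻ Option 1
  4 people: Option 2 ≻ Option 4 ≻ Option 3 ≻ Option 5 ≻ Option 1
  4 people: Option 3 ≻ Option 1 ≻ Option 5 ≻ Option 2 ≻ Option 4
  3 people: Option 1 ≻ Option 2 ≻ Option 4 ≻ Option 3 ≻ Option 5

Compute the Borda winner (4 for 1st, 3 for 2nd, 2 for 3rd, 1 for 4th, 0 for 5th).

Option 1: 3×0 + 3×1 + 5×0 + 4×0 + 4×3 + 3×4 = 27
Option 2: 3×2 + 3×4 + 5×2 + 4×4 + 4×1 + 3×3 = 57
Option 3: 3×4 + 3×2 + 5×1 + 4×2 + 4×4 + 3×1 = 50
Option 4: 3×3 + 3×3 + 5×4 + 4×3 + 4×0 + 3×2 = 56
Option 5: 3×1 + 3×0 + 5×3 + 4×1 + 4×2 + 3×0 = 30

Option 2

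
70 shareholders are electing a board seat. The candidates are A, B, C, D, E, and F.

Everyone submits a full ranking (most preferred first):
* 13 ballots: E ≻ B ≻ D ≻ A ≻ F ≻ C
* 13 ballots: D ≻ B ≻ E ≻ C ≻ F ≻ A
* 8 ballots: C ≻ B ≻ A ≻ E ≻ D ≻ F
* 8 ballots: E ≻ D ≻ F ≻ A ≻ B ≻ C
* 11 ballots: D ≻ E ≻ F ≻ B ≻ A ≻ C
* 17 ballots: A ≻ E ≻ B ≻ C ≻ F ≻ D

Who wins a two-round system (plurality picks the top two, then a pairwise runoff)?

Round 1 first-place votes: A 17, B 0, C 8, D 24, E 21, F 0. D and E advance.
Runoff: D is ranked above E on 24 ballots, E above D on 46.

E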